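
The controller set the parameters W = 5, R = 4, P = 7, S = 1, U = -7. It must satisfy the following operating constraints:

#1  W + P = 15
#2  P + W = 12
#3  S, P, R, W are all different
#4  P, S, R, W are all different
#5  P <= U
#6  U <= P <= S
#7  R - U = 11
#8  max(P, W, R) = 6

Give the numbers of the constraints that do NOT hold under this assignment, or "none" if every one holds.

No — constraints 1, 5, 6, and 8 are not satisfied.

#1 W + P = 5 + 7 = 12, not 15  ✘
#2 P + W = 7 + 5 = 12  ✔
#3 values 1, 7, 4, 5 are pairwise distinct  ✔
#4 values 7, 1, 4, 5 are pairwise distinct  ✔
#5 P = 7, U = -7; 7 > -7 (want ≤)  ✘
#6 values -7, 7, 1; P = 7 is not <= S = 1  ✘
#7 R - U = 4 - (-7) = 11  ✔
#8 max(7, 5, 4) = 7, not 6  ✘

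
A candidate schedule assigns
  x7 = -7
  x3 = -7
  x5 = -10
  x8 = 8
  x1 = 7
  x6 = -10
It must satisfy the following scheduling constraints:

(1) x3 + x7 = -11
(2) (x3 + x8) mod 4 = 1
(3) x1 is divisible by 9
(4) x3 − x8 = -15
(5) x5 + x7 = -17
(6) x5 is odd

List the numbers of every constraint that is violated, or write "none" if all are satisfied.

Constraints 1, 3, and 6 do not hold.

(1) x3 + x7 = -7 + (-7) = -14, not -11  FAIL
(2) x3 + x8 = 1; 1 mod 4 = 1  OK
(3) 7 = 9×0 + 7, so 9 does not divide 7  FAIL
(4) x3 − x8 = -7 − 8 = -15  OK
(5) x5 + x7 = -10 + (-7) = -17  OK
(6) x5 = -10 is even  FAIL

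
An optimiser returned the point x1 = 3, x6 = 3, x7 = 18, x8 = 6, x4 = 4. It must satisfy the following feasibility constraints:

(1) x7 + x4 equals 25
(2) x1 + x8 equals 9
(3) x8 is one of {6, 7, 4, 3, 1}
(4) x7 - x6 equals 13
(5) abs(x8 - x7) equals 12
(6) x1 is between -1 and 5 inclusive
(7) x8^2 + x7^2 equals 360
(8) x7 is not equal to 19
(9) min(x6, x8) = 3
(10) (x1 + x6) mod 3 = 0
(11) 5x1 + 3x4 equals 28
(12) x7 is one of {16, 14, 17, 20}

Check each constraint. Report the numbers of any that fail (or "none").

(1) x7 + x4 = 18 + 4 = 22, not 25 — violated.
(2) x1 + x8 = 3 + 6 = 9 — OK.
(3) x8 = 6 is in {6, 7, 4, 3, 1} — OK.
(4) x7 - x6 = 18 - 3 = 15, not 13 — violated.
(5) abs(6 - 18) = 12 — OK.
(6) x1 = 3 lies in [-1, 5] — OK.
(7) x8^2 + x7^2 = 6^2 + 18^2 = 36 + 324 = 360 — OK.
(8) x7 = 18, and 18 ≠ 19 — OK.
(9) min(3, 6) = 3 — OK.
(10) x1 + x6 = 6; 6 mod 3 = 0 — OK.
(11) 5x1 + 3x4 = 5(3) + 3(4) = 27, not 28 — violated.
(12) x7 = 18 is not in {16, 14, 17, 20} — violated.

No — constraints 1, 4, 11, 12 are not satisfied.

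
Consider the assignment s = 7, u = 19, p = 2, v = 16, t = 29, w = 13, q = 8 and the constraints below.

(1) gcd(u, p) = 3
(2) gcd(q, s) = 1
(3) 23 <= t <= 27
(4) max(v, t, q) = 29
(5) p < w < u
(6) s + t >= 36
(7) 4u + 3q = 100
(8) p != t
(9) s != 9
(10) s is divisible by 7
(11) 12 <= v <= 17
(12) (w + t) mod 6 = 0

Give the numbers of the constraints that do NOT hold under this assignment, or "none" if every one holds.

(1) gcd(19, 2) = 1, not 3 — violated.
(2) gcd(8, 7) = 1 — satisfied.
(3) t = 29 is outside [23, 27] — violated.
(4) max(16, 29, 8) = 29 — satisfied.
(5) values 2 < 13 < 19 — satisfied.
(6) s + t = 7 + 29 = 36; 36 ≥ 36 — satisfied.
(7) 4u + 3q = 4(19) + 3(8) = 100 — satisfied.
(8) p = 2, t = 29; distinct — satisfied.
(9) s = 7, and 7 ≠ 9 — satisfied.
(10) 7 / 7 = 1, so 7 divides 7 — satisfied.
(11) v = 16 lies in [12, 17] — satisfied.
(12) w + t = 42; 42 mod 6 = 0 — satisfied.

Constraints 1 and 3 are violated.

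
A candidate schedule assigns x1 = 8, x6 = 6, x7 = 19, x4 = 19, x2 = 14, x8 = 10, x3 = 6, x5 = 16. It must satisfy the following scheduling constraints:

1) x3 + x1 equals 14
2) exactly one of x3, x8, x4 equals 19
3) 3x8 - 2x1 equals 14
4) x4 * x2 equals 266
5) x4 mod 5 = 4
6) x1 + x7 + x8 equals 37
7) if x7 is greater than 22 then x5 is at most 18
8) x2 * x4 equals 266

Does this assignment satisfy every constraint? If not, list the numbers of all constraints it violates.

All constraints are satisfied.

1) x3 + x1 = 6 + 8 = 14 — holds.
2) x3=6, x8=10, x4=19; 1 of them equals 19 — holds.
3) 3x8 - 2x1 = 3(10) - 2(8) = 14 — holds.
4) x4 * x2 = 19 * 14 = 266 — holds.
5) 19 mod 5 = 4 — holds.
6) x1 + x7 + x8 = 8 + 19 + 10 = 37 — holds.
7) x7 = 19, not > 22; antecedent false, conditional vacuously true — holds.
8) x2 * x4 = 14 * 19 = 266 — holds.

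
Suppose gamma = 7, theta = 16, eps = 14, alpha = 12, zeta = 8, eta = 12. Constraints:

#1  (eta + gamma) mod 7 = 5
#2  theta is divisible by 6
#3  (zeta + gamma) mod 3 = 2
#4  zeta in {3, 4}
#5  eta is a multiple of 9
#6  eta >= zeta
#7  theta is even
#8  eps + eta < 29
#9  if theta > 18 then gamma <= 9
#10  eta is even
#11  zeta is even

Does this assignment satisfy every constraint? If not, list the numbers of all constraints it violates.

Constraints 2, 3, 4, and 5 are violated.

#1 eta + gamma = 19; 19 mod 7 = 5 — satisfied.
#2 16 = 6*2 + 4, so 6 does not divide 16 — violated.
#3 zeta + gamma = 15; 15 mod 3 = 0, not 2 — violated.
#4 zeta = 8 is not in {3, 4} — violated.
#5 12 = 9*1 + 3, so 9 does not divide 12 — violated.
#6 eta = 12, zeta = 8; 12 ≥ 8 — satisfied.
#7 theta = 16 is even — satisfied.
#8 eps + eta = 14 + 12 = 26; 26 < 29 — satisfied.
#9 theta = 16, not > 18; antecedent false, conditional vacuously true — satisfied.
#10 eta = 12 is even — satisfied.
#11 zeta = 8 is even — satisfied.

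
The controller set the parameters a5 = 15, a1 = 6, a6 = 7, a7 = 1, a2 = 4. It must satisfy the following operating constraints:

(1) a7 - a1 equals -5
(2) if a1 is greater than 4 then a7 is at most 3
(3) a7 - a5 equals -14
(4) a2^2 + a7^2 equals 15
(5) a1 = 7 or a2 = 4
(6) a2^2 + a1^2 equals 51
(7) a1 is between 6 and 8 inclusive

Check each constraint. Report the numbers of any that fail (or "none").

Violated: 4, 6.

(1) a7 - a1 = 1 - 6 = -5  true
(2) a1 = 6 > 4, so we need a7 ≤ 3; a7 = 1 ≤ 3  true
(3) a7 - a5 = 1 - 15 = -14  true
(4) a2^2 + a7^2 = 4^2 + 1^2 = 16 + 1 = 17, not 15  false
(5) a1 = 6 ≠ 7, but a2 = 4 = 4 (second disjunct)  true
(6) a2^2 + a1^2 = 4^2 + 6^2 = 16 + 36 = 52, not 51  false
(7) a1 = 6 lies in [6, 8]  true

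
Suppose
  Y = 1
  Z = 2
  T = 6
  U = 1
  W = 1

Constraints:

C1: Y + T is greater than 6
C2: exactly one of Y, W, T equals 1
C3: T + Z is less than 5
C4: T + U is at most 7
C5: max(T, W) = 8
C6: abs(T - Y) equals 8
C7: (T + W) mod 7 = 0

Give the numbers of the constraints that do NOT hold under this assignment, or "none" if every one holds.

No — constraints 2, 3, 5, and 6 are not satisfied.

C1: Y + T = 1 + 6 = 7; 7 > 6 — satisfied.
C2: Y=1, W=1, T=6; 2 of them equal 1, not exactly one — violated.
C3: T + Z = 6 + 2 = 8; 8 ≥ 5, bound 5 not met — violated.
C4: T + U = 6 + 1 = 7; 7 ≤ 7 — satisfied.
C5: max(6, 1) = 6, not 8 — violated.
C6: abs(6 - 1) = 5, not 8 — violated.
C7: T + W = 7; 7 mod 7 = 0 — satisfied.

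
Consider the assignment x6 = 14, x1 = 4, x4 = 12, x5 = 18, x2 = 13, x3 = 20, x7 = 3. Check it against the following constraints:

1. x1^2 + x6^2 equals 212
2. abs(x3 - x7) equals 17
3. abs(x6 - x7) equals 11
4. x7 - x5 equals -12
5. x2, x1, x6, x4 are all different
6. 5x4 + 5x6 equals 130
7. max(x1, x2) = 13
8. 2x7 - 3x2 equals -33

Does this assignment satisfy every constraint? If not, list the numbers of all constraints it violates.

Violated: 4.

1. x1^2 + x6^2 = 4^2 + 14^2 = 16 + 196 = 212  holds
2. abs(20 - 3) = 17  holds
3. abs(14 - 3) = 11  holds
4. x7 - x5 = 3 - 18 = -15, not -12  fails
5. values 13, 4, 14, 12 are pairwise distinct  holds
6. 5x4 + 5x6 = 5(12) + 5(14) = 130  holds
7. max(4, 13) = 13  holds
8. 2x7 - 3x2 = 2(3) - 3(13) = -33  holds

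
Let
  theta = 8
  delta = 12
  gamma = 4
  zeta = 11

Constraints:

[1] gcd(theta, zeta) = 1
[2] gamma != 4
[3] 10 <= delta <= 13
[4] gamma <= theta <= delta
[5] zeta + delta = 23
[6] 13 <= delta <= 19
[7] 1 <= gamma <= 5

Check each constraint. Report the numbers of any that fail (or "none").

[1] gcd(8, 11) = 1 — satisfied.
[2] gamma = 4, but 4 is required to differ — violated.
[3] delta = 12 lies in [10, 13] — satisfied.
[4] values 4 <= 8 <= 12 — satisfied.
[5] zeta + delta = 11 + 12 = 23 — satisfied.
[6] delta = 12 is outside [13, 19] — violated.
[7] gamma = 4 lies in [1, 5] — satisfied.

Constraints 2, 6 do not hold.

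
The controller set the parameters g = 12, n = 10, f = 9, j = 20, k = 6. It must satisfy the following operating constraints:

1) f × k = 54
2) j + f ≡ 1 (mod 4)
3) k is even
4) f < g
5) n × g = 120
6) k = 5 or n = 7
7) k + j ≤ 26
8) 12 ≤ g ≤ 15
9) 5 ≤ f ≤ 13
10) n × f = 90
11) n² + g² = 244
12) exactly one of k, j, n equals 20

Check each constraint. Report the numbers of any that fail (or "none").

Constraint 6 does not hold.

1) f × k = 9 × 6 = 54 — holds.
2) j + f = 29; 29 mod 4 = 1 — holds.
3) k = 6 is even — holds.
4) f = 9, g = 12; 9 < 12 — holds.
5) n × g = 10 × 12 = 120 — holds.
6) k = 6 ≠ 5 and n = 10 ≠ 7; both disjuncts false — does not hold.
7) k + j = 6 + 20 = 26; 26 ≤ 26 — holds.
8) g = 12 lies in [12, 15] — holds.
9) f = 9 lies in [5, 13] — holds.
10) n × f = 10 × 9 = 90 — holds.
11) n² + g² = 10² + 12² = 100 + 144 = 244 — holds.
12) k=6, j=20, n=10; 1 of them equals 20 — holds.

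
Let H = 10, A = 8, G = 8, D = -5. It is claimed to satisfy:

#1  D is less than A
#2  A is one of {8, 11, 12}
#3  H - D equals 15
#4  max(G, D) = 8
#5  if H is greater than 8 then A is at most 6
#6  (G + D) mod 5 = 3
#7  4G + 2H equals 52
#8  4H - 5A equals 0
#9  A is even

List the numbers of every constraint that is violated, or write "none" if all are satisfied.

Violated: 5.

#1 D = -5, A = 8; -5 < 8  yes
#2 A = 8 is in {8, 11, 12}  yes
#3 H - D = 10 - (-5) = 15  yes
#4 max(8, -5) = 8  yes
#5 H = 10 > 8, so we need A ≤ 6; but A = 8 > 6  no
#6 G + D = 3; 3 mod 5 = 3  yes
#7 4G + 2H = 4(8) + 2(10) = 52  yes
#8 4H - 5A = 4(10) - 5(8) = 0  yes
#9 A = 8 is even  yes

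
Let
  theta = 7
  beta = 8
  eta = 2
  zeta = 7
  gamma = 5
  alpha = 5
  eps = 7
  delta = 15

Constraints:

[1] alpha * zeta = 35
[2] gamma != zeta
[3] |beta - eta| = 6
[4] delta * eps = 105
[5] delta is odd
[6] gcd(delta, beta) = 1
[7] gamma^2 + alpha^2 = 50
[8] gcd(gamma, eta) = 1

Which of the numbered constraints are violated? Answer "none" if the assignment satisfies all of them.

The assignment satisfies every constraint.

[1] alpha * zeta = 5 * 7 = 35  yes
[2] gamma = 5, zeta = 7; distinct  yes
[3] |8 - 2| = 6  yes
[4] delta * eps = 15 * 7 = 105  yes
[5] delta = 15 is odd  yes
[6] gcd(15, 8) = 1  yes
[7] gamma^2 + alpha^2 = 5^2 + 5^2 = 25 + 25 = 50  yes
[8] gcd(5, 2) = 1  yes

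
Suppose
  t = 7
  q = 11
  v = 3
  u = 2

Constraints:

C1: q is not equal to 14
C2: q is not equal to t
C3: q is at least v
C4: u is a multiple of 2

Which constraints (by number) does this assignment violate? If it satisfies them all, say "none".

C1: q = 11, and 11 ≠ 14 — satisfied.
C2: q = 11, t = 7; distinct — satisfied.
C3: q = 11, v = 3; 11 ≥ 3 — satisfied.
C4: 2 / 2 = 1, so 2 divides 2 — satisfied.

The assignment satisfies every constraint.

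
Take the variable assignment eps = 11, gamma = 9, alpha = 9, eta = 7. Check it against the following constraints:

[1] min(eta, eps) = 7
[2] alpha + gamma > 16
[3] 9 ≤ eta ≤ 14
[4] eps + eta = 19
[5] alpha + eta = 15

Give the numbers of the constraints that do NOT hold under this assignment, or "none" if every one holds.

[1] min(7, 11) = 7  ✓
[2] alpha + gamma = 9 + 9 = 18; 18 > 16  ✓
[3] eta = 7 is outside [9, 14]  ✗
[4] eps + eta = 11 + 7 = 18, not 19  ✗
[5] alpha + eta = 9 + 7 = 16, not 15  ✗

Constraints 3, 4, and 5 are violated.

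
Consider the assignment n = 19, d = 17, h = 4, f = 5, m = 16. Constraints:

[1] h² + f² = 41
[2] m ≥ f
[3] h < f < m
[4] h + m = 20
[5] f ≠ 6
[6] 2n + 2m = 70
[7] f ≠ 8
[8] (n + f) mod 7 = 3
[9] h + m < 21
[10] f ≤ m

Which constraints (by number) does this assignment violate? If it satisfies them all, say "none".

None — every constraint holds.

[1] h² + f² = 4² + 5² = 16 + 25 = 41 — OK.
[2] m = 16, f = 5; 16 ≥ 5 — OK.
[3] values 4 < 5 < 16 — OK.
[4] h + m = 4 + 16 = 20 — OK.
[5] f = 5, and 5 ≠ 6 — OK.
[6] 2n + 2m = 2(19) + 2(16) = 70 — OK.
[7] f = 5, and 5 ≠ 8 — OK.
[8] n + f = 24; 24 mod 7 = 3 — OK.
[9] h + m = 4 + 16 = 20; 20 < 21 — OK.
[10] f = 5, m = 16; 5 ≤ 16 — OK.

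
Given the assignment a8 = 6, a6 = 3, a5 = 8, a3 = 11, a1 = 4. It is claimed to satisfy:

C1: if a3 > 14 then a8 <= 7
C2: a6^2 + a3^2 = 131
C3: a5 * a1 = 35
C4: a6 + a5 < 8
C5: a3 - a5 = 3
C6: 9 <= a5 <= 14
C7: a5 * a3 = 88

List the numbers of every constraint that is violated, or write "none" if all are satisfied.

Constraints 2, 3, 4, and 6 are violated.

C1: a3 = 11, not > 14; antecedent false, conditional vacuously true — satisfied.
C2: a6^2 + a3^2 = 3^2 + 11^2 = 9 + 121 = 130, not 131 — violated.
C3: a5 * a1 = 8 * 4 = 32, not 35 — violated.
C4: a6 + a5 = 3 + 8 = 11; 11 ≥ 8, bound 8 not met — violated.
C5: a3 - a5 = 11 - 8 = 3 — satisfied.
C6: a5 = 8 is outside [9, 14] — violated.
C7: a5 * a3 = 8 * 11 = 88 — satisfied.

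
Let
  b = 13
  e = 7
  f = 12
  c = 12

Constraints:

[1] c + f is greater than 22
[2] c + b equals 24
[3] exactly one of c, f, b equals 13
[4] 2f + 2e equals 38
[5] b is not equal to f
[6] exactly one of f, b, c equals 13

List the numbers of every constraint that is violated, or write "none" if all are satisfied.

The assignment fails constraint 2.

[1] c + f = 12 + 12 = 24; 24 > 22  yes
[2] c + b = 12 + 13 = 25, not 24  no
[3] c=12, f=12, b=13; 1 of them equals 13  yes
[4] 2f + 2e = 2(12) + 2(7) = 38  yes
[5] b = 13, f = 12; distinct  yes
[6] f=12, b=13, c=12; 1 of them equals 13  yes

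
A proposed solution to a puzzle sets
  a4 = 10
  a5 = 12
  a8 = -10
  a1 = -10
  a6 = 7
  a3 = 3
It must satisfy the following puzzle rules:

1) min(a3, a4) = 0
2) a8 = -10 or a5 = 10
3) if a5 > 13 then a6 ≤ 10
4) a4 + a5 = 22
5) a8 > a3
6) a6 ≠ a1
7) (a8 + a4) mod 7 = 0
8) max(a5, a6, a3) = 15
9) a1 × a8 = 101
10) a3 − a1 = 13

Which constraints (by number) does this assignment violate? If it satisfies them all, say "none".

Constraints 1, 5, 8, 9 do not hold.

1) min(3, 10) = 3, not 0 — violated.
2) a8 = -10 = -10 (first disjunct) — satisfied.
3) a5 = 12, not > 13; antecedent false, conditional vacuously true — satisfied.
4) a4 + a5 = 10 + 12 = 22 — satisfied.
5) a8 = -10, a3 = 3; -10 ≤ 3 (want >) — violated.
6) a6 = 7, a1 = -10; distinct — satisfied.
7) a8 + a4 = 0; 0 mod 7 = 0 — satisfied.
8) max(12, 7, 3) = 12, not 15 — violated.
9) a1 × a8 = -10 × (-10) = 100, not 101 — violated.
10) a3 − a1 = 3 − (-10) = 13 — satisfied.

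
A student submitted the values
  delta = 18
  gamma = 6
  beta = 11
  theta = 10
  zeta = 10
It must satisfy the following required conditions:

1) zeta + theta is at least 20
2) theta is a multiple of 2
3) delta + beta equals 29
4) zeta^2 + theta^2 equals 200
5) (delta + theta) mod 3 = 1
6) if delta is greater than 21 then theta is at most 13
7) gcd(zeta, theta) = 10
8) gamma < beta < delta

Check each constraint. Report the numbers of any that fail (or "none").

No violations.

1) zeta + theta = 10 + 10 = 20; 20 ≥ 20 — holds.
2) 10 / 2 = 5, so 2 divides 10 — holds.
3) delta + beta = 18 + 11 = 29 — holds.
4) zeta^2 + theta^2 = 10^2 + 10^2 = 100 + 100 = 200 — holds.
5) delta + theta = 28; 28 mod 3 = 1 — holds.
6) delta = 18, not > 21; antecedent false, conditional vacuously true — holds.
7) gcd(10, 10) = 10 — holds.
8) values 6 < 11 < 18 — holds.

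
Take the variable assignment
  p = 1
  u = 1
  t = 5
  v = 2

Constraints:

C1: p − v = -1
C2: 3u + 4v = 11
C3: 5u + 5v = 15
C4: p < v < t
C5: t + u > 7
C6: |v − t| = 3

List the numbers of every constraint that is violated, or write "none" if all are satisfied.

Violated: 5.

C1: p − v = 1 − 2 = -1  true
C2: 3u + 4v = 3(1) + 4(2) = 11  true
C3: 5u + 5v = 5(1) + 5(2) = 15  true
C4: values 1 < 2 < 5  true
C5: t + u = 5 + 1 = 6; 6 ≤ 7, bound 7 not met  false
C6: |2 − 5| = 3  true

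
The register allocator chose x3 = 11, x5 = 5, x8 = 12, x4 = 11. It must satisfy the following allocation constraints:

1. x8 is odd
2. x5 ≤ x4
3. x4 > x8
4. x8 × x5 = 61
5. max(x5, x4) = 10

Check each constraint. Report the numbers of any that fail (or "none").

1. x8 = 12 is even  no
2. x5 = 5, x4 = 11; 5 ≤ 11  yes
3. x4 = 11, x8 = 12; 11 ≤ 12 (want >)  no
4. x8 × x5 = 12 × 5 = 60, not 61  no
5. max(5, 11) = 11, not 10  no

The assignment fails constraints 1, 3, 4, 5.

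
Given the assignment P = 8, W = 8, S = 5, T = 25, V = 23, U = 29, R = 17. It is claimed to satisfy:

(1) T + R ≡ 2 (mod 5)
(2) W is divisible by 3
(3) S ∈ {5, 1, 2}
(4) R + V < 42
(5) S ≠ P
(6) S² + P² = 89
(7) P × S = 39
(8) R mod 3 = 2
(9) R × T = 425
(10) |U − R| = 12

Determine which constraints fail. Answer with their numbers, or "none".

No — constraints 2 and 7 are not satisfied.

(1) T + R = 42; 42 mod 5 = 2  true
(2) 8 = 3×2 + 2, so 3 does not divide 8  false
(3) S = 5 is in {5, 1, 2}  true
(4) R + V = 17 + 23 = 40; 40 < 42  true
(5) S = 5, P = 8; distinct  true
(6) S² + P² = 5² + 8² = 25 + 64 = 89  true
(7) P × S = 8 × 5 = 40, not 39  false
(8) 17 mod 3 = 2  true
(9) R × T = 17 × 25 = 425  true
(10) |29 − 17| = 12  true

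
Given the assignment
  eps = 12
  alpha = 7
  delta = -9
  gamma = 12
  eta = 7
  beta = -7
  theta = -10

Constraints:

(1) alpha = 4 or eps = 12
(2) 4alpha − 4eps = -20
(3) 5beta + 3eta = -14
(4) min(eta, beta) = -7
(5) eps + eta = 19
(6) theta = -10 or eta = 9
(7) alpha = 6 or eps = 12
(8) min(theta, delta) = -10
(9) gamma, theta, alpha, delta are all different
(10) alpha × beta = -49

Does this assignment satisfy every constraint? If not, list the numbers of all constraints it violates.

The assignment satisfies every constraint.

(1) alpha = 7 ≠ 4, but eps = 12 = 12 (second disjunct)  OK
(2) 4alpha − 4eps = 4(7) − 4(12) = -20  OK
(3) 5beta + 3eta = 5(-7) + 3(7) = -14  OK
(4) min(7, -7) = -7  OK
(5) eps + eta = 12 + 7 = 19  OK
(6) theta = -10 = -10 (first disjunct)  OK
(7) alpha = 7 ≠ 6, but eps = 12 = 12 (second disjunct)  OK
(8) min(-10, -9) = -10  OK
(9) values 12, -10, 7, -9 are pairwise distinct  OK
(10) alpha × beta = 7 × (-7) = -49  OK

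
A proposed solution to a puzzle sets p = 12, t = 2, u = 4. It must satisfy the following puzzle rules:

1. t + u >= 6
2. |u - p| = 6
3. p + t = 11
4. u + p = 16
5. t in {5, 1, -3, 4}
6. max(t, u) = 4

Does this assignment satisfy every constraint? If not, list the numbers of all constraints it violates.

1. t + u = 2 + 4 = 6; 6 ≥ 6  holds
2. |4 - 12| = 8, not 6  fails
3. p + t = 12 + 2 = 14, not 11  fails
4. u + p = 4 + 12 = 16  holds
5. t = 2 is not in {5, 1, -3, 4}  fails
6. max(2, 4) = 4  holds

The assignment fails constraints 2, 3, 5.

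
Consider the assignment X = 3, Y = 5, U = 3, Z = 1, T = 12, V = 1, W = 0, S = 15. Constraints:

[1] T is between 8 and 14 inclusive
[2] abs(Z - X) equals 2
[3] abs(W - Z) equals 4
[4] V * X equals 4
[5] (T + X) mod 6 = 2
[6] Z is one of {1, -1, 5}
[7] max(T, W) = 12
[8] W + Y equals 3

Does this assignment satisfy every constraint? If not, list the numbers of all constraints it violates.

No — constraints 3, 4, 5, and 8 are not satisfied.

[1] T = 12 lies in [8, 14]  true
[2] abs(1 - 3) = 2  true
[3] abs(0 - 1) = 1, not 4  false
[4] V * X = 1 * 3 = 3, not 4  false
[5] T + X = 15; 15 mod 6 = 3, not 2  false
[6] Z = 1 is in {1, -1, 5}  true
[7] max(12, 0) = 12  true
[8] W + Y = 0 + 5 = 5, not 3  false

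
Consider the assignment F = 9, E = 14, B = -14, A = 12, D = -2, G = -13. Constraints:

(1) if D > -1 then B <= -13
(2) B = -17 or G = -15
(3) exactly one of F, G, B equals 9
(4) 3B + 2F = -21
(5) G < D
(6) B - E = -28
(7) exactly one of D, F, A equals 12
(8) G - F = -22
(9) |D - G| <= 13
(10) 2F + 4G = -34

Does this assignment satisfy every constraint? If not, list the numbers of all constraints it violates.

(1) D = -2, not > -1; antecedent false, conditional vacuously true  true
(2) B = -14 ≠ -17 and G = -13 ≠ -15; both disjuncts false  false
(3) F=9, G=-13, B=-14; 1 of them equals 9  true
(4) 3B + 2F = 3(-14) + 2(9) = -24, not -21  false
(5) G = -13, D = -2; -13 < -2  true
(6) B - E = -14 - 14 = -28  true
(7) D=-2, F=9, A=12; 1 of them equals 12  true
(8) G - F = -13 - 9 = -22  true
(9) |-2 - (-13)| = 11; 11 ≤ 13  true
(10) 2F + 4G = 2(9) + 4(-13) = -34  true

Constraints 2 and 4 are violated.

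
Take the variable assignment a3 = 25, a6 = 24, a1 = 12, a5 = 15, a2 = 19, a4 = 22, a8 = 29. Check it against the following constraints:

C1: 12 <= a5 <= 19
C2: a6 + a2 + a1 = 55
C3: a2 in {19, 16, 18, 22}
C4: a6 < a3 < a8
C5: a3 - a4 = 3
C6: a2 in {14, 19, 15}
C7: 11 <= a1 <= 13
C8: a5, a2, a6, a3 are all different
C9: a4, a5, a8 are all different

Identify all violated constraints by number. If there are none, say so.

All constraints are satisfied.

C1: a5 = 15 lies in [12, 19] — holds.
C2: a6 + a2 + a1 = 24 + 19 + 12 = 55 — holds.
C3: a2 = 19 is in {19, 16, 18, 22} — holds.
C4: values 24 < 25 < 29 — holds.
C5: a3 - a4 = 25 - 22 = 3 — holds.
C6: a2 = 19 is in {14, 19, 15} — holds.
C7: a1 = 12 lies in [11, 13] — holds.
C8: values 15, 19, 24, 25 are pairwise distinct — holds.
C9: values 22, 15, 29 are pairwise distinct — holds.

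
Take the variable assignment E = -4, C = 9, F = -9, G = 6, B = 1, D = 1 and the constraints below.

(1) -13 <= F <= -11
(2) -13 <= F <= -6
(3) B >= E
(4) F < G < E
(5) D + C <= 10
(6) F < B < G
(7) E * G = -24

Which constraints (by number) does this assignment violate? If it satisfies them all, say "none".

The assignment fails constraints 1 and 4.

(1) F = -9 is outside [-13, -11] — violated.
(2) F = -9 lies in [-13, -6] — OK.
(3) B = 1, E = -4; 1 ≥ -4 — OK.
(4) values -9, 6, -4; G = 6 is not < E = -4 — violated.
(5) D + C = 1 + 9 = 10; 10 ≤ 10 — OK.
(6) values -9 < 1 < 6 — OK.
(7) E * G = -4 * 6 = -24 — OK.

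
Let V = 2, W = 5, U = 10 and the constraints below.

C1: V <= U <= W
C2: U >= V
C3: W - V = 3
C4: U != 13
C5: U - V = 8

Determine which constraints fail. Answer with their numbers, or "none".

Constraint 1 is violated.

C1: values 2, 10, 5; U = 10 is not <= W = 5 — does not hold.
C2: U = 10, V = 2; 10 ≥ 2 — holds.
C3: W - V = 5 - 2 = 3 — holds.
C4: U = 10, and 10 ≠ 13 — holds.
C5: U - V = 10 - 2 = 8 — holds.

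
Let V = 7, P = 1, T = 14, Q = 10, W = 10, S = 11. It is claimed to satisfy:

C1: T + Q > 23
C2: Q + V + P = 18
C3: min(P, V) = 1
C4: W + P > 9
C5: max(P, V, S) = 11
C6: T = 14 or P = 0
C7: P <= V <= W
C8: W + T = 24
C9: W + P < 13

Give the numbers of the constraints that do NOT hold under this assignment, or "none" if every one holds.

C1: T + Q = 14 + 10 = 24; 24 > 23  ✓
C2: Q + V + P = 10 + 7 + 1 = 18  ✓
C3: min(1, 7) = 1  ✓
C4: W + P = 10 + 1 = 11; 11 > 9  ✓
C5: max(1, 7, 11) = 11  ✓
C6: T = 14 = 14 (first disjunct)  ✓
C7: values 1 <= 7 <= 10  ✓
C8: W + T = 10 + 14 = 24  ✓
C9: W + P = 10 + 1 = 11; 11 < 13  ✓

Yes — all constraints hold.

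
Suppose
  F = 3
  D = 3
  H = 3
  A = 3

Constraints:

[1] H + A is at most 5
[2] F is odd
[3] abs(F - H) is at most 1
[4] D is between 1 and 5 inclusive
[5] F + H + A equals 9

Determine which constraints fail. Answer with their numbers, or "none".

[1] H + A = 3 + 3 = 6; 6 > 5, bound 5 not met — violated.
[2] F = 3 is odd — OK.
[3] abs(3 - 3) = 0; 0 ≤ 1 — OK.
[4] D = 3 lies in [1, 5] — OK.
[5] F + H + A = 3 + 3 + 3 = 9 — OK.

The assignment fails constraint 1.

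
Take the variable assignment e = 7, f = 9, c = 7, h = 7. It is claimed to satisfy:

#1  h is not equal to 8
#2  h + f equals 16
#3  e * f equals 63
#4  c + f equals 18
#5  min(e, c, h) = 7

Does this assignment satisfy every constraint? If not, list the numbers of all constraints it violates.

Constraint 4 is violated.

#1 h = 7, and 7 ≠ 8  yes
#2 h + f = 7 + 9 = 16  yes
#3 e * f = 7 * 9 = 63  yes
#4 c + f = 7 + 9 = 16, not 18  no
#5 min(7, 7, 7) = 7  yes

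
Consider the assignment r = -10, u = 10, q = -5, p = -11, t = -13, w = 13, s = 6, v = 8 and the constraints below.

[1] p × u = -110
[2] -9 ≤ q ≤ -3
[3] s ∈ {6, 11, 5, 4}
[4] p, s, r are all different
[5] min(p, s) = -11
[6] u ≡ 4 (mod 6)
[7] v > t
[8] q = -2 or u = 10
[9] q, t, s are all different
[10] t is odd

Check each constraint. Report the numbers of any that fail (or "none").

[1] p × u = -11 × 10 = -110 — holds.
[2] q = -5 lies in [-9, -3] — holds.
[3] s = 6 is in {6, 11, 5, 4} — holds.
[4] values -11, 6, -10 are pairwise distinct — holds.
[5] min(-11, 6) = -11 — holds.
[6] 10 mod 6 = 4 — holds.
[7] v = 8, t = -13; 8 > -13 — holds.
[8] q = -5 ≠ -2, but u = 10 = 10 (second disjunct) — holds.
[9] values -5, -13, 6 are pairwise distinct — holds.
[10] t = -13 is odd — holds.

Yes — all constraints hold.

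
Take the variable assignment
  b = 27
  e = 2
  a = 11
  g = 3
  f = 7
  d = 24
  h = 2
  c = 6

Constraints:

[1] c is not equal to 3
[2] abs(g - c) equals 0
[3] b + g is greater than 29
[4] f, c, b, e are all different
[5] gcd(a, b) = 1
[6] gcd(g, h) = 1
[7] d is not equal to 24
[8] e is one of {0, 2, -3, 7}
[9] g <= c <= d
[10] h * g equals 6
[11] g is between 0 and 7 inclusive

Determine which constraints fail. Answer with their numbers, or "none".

[1] c = 6, and 6 ≠ 3 — OK.
[2] abs(3 - 6) = 3, not 0 — violated.
[3] b + g = 27 + 3 = 30; 30 > 29 — OK.
[4] values 7, 6, 27, 2 are pairwise distinct — OK.
[5] gcd(11, 27) = 1 — OK.
[6] gcd(3, 2) = 1 — OK.
[7] d = 24, but 24 is required to differ — violated.
[8] e = 2 is in {0, 2, -3, 7} — OK.
[9] values 3 <= 6 <= 24 — OK.
[10] h * g = 2 * 3 = 6 — OK.
[11] g = 3 lies in [0, 7] — OK.

Constraints 2 and 7 are violated.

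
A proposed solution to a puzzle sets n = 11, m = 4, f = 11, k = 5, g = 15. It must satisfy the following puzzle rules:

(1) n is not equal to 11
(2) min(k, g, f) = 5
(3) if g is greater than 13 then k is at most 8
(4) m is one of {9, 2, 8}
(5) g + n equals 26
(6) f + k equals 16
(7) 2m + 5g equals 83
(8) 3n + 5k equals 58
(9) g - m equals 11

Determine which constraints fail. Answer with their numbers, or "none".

Violated: 1 and 4.

(1) n = 11, but 11 is required to differ  FAIL
(2) min(5, 15, 11) = 5  OK
(3) g = 15 > 13, so we need k ≤ 8; k = 5 ≤ 8  OK
(4) m = 4 is not in {9, 2, 8}  FAIL
(5) g + n = 15 + 11 = 26  OK
(6) f + k = 11 + 5 = 16  OK
(7) 2m + 5g = 2(4) + 5(15) = 83  OK
(8) 3n + 5k = 3(11) + 5(5) = 58  OK
(9) g - m = 15 - 4 = 11  OK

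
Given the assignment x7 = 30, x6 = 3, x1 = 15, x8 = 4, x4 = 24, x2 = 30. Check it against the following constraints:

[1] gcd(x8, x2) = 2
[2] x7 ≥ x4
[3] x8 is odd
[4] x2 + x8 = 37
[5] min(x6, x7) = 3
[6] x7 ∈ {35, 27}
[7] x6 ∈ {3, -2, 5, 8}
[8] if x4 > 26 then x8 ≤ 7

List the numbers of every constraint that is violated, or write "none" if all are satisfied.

The assignment fails constraints 3, 4, 6.

[1] gcd(4, 30) = 2 — holds.
[2] x7 = 30, x4 = 24; 30 ≥ 24 — holds.
[3] x8 = 4 is even — fails.
[4] x2 + x8 = 30 + 4 = 34, not 37 — fails.
[5] min(3, 30) = 3 — holds.
[6] x7 = 30 is not in {35, 27} — fails.
[7] x6 = 3 is in {3, -2, 5, 8} — holds.
[8] x4 = 24, not > 26; antecedent false, conditional vacuously true — holds.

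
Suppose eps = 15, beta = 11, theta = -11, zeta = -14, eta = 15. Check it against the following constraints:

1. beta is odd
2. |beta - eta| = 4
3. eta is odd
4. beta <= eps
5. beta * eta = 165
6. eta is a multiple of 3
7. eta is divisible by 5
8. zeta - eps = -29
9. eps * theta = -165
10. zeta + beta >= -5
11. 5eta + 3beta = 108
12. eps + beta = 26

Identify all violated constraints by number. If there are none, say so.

1. beta = 11 is odd — satisfied.
2. |11 - 15| = 4 — satisfied.
3. eta = 15 is odd — satisfied.
4. beta = 11, eps = 15; 11 ≤ 15 — satisfied.
5. beta * eta = 11 * 15 = 165 — satisfied.
6. 15 / 3 = 5, so 3 divides 15 — satisfied.
7. 15 / 5 = 3, so 5 divides 15 — satisfied.
8. zeta - eps = -14 - 15 = -29 — satisfied.
9. eps * theta = 15 * (-11) = -165 — satisfied.
10. zeta + beta = -14 + 11 = -3; -3 ≥ -5 — satisfied.
11. 5eta + 3beta = 5(15) + 3(11) = 108 — satisfied.
12. eps + beta = 15 + 11 = 26 — satisfied.

Yes — all constraints hold.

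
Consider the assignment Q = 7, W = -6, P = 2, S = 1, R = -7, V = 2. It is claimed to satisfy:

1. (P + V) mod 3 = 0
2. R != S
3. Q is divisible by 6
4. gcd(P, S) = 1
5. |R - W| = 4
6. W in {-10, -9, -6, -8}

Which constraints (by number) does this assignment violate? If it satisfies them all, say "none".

No — constraints 1, 3, 5 are not satisfied.

1. P + V = 4; 4 mod 3 = 1, not 0  ✗
2. R = -7, S = 1; distinct  ✓
3. 7 = 6*1 + 1, so 6 does not divide 7  ✗
4. gcd(2, 1) = 1  ✓
5. |-7 - (-6)| = 1, not 4  ✗
6. W = -6 is in {-10, -9, -6, -8}  ✓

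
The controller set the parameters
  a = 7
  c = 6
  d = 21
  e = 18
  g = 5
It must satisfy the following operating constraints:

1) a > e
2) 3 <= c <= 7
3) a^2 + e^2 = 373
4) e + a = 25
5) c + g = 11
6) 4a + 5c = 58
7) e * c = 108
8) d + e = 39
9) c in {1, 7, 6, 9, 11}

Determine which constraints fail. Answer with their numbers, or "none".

1) a = 7, e = 18; 7 ≤ 18 (want >)  false
2) c = 6 lies in [3, 7]  true
3) a^2 + e^2 = 7^2 + 18^2 = 49 + 324 = 373  true
4) e + a = 18 + 7 = 25  true
5) c + g = 6 + 5 = 11  true
6) 4a + 5c = 4(7) + 5(6) = 58  true
7) e * c = 18 * 6 = 108  true
8) d + e = 21 + 18 = 39  true
9) c = 6 is in {1, 7, 6, 9, 11}  true

No — constraint 1 is not satisfied.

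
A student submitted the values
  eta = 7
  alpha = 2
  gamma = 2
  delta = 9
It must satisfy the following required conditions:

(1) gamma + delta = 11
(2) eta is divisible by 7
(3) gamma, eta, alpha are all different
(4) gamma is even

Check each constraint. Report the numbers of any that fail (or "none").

(1) gamma + delta = 2 + 9 = 11  ✔
(2) 7 / 7 = 1, so 7 divides 7  ✔
(3) gamma = alpha = 2, not all different  ✘
(4) gamma = 2 is even  ✔

Constraint 3 does not hold.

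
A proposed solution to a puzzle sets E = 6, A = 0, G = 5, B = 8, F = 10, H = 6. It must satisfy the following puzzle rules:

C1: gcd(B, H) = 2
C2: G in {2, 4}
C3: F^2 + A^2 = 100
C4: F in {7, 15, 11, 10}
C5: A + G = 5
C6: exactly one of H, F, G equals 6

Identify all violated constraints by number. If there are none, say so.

C1: gcd(8, 6) = 2 — satisfied.
C2: G = 5 is not in {2, 4} — violated.
C3: F^2 + A^2 = 10^2 + 0^2 = 100 + 0 = 100 — satisfied.
C4: F = 10 is in {7, 15, 11, 10} — satisfied.
C5: A + G = 0 + 5 = 5 — satisfied.
C6: H=6, F=10, G=5; 1 of them equals 6 — satisfied.

The assignment fails constraint 2.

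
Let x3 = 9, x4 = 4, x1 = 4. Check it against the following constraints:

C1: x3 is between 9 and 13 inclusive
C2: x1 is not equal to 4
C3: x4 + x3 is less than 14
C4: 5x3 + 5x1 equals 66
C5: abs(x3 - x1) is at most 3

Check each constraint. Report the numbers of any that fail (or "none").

No — constraints 2, 4, and 5 are not satisfied.

C1: x3 = 9 lies in [9, 13]  holds
C2: x1 = 4, but 4 is required to differ  fails
C3: x4 + x3 = 4 + 9 = 13; 13 < 14  holds
C4: 5x3 + 5x1 = 5(9) + 5(4) = 65, not 66  fails
C5: abs(9 - 4) = 5; 5 > 3, exceeds bound 3  fails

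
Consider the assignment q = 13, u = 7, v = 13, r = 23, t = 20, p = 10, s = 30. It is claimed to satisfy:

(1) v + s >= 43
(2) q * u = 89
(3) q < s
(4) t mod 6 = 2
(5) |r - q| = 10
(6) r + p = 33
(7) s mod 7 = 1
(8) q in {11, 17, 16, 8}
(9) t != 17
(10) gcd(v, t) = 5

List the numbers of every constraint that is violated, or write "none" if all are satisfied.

(1) v + s = 13 + 30 = 43; 43 ≥ 43  ✓
(2) q * u = 13 * 7 = 91, not 89  ✗
(3) q = 13, s = 30; 13 < 30  ✓
(4) 20 mod 6 = 2  ✓
(5) |23 - 13| = 10  ✓
(6) r + p = 23 + 10 = 33  ✓
(7) 30 mod 7 = 2, not 1  ✗
(8) q = 13 is not in {11, 17, 16, 8}  ✗
(9) t = 20, and 20 ≠ 17  ✓
(10) gcd(13, 20) = 1, not 5  ✗

Violated: 2, 7, 8, 10.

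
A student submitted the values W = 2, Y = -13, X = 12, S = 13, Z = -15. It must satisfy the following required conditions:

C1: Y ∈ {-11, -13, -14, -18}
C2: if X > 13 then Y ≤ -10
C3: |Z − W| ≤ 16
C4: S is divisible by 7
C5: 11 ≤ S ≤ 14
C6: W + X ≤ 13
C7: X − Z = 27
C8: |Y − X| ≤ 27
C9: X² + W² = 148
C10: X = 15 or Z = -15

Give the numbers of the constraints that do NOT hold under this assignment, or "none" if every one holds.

Violated: 3, 4, and 6.

C1: Y = -13 is in {-11, -13, -14, -18}  true
C2: X = 12, not > 13; antecedent false, conditional vacuously true  true
C3: |-15 − 2| = 17; 17 > 16, exceeds bound 16  false
C4: 13 = 7×1 + 6, so 7 does not divide 13  false
C5: S = 13 lies in [11, 14]  true
C6: W + X = 2 + 12 = 14; 14 > 13, bound 13 not met  false
C7: X − Z = 12 − (-15) = 27  true
C8: |-13 − 12| = 25; 25 ≤ 27  true
C9: X² + W² = 12² + 2² = 144 + 4 = 148  true
C10: X = 12 ≠ 15, but Z = -15 = -15 (second disjunct)  true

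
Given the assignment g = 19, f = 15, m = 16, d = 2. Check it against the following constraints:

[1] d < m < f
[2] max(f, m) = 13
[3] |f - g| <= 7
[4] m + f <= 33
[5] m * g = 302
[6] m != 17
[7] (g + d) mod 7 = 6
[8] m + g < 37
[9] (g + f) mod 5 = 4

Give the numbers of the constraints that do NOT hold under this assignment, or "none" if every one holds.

[1] values 2, 16, 15; m = 16 is not < f = 15 — fails.
[2] max(15, 16) = 16, not 13 — fails.
[3] |15 - 19| = 4; 4 ≤ 7 — holds.
[4] m + f = 16 + 15 = 31; 31 ≤ 33 — holds.
[5] m * g = 16 * 19 = 304, not 302 — fails.
[6] m = 16, and 16 ≠ 17 — holds.
[7] g + d = 21; 21 mod 7 = 0, not 6 — fails.
[8] m + g = 16 + 19 = 35; 35 < 37 — holds.
[9] g + f = 34; 34 mod 5 = 4 — holds.

Constraints 1, 2, 5, and 7 do not hold.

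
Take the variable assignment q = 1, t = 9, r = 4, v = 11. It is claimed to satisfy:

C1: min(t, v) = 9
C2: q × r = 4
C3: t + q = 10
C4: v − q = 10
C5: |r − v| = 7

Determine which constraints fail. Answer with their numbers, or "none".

C1: min(9, 11) = 9 — satisfied.
C2: q × r = 1 × 4 = 4 — satisfied.
C3: t + q = 9 + 1 = 10 — satisfied.
C4: v − q = 11 − 1 = 10 — satisfied.
C5: |4 − 11| = 7 — satisfied.

None — every constraint holds.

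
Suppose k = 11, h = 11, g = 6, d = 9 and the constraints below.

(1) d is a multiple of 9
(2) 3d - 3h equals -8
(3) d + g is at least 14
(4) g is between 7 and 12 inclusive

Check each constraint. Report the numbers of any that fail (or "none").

No — constraints 2 and 4 are not satisfied.

(1) 9 / 9 = 1, so 9 divides 9  ✓
(2) 3d - 3h = 3(9) - 3(11) = -6, not -8  ✗
(3) d + g = 9 + 6 = 15; 15 ≥ 14  ✓
(4) g = 6 is outside [7, 12]  ✗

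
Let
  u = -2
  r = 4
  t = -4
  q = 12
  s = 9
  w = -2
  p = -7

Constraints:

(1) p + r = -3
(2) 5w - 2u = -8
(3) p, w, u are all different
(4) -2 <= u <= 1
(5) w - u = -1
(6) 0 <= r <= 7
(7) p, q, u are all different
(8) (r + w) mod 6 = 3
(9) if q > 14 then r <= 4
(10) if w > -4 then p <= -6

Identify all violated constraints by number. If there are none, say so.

(1) p + r = -7 + 4 = -3 — OK.
(2) 5w - 2u = 5(-2) - 2(-2) = -6, not -8 — violated.
(3) w = u = -2, not all different — violated.
(4) u = -2 lies in [-2, 1] — OK.
(5) w - u = -2 - (-2) = 0, not -1 — violated.
(6) r = 4 lies in [0, 7] — OK.
(7) values -7, 12, -2 are pairwise distinct — OK.
(8) r + w = 2; 2 mod 6 = 2, not 3 — violated.
(9) q = 12, not > 14; antecedent false, conditional vacuously true — OK.
(10) w = -2 > -4, so we need p ≤ -6; p = -7 ≤ -6 — OK.

No — constraints 2, 3, 5, 8 are not satisfied.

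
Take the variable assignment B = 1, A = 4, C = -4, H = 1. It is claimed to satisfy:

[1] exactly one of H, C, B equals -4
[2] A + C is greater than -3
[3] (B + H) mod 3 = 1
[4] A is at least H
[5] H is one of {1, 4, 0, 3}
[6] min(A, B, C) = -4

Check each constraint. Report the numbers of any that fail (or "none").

Constraint 3 is violated.

[1] H=1, C=-4, B=1; 1 of them equals -4 — holds.
[2] A + C = 4 + (-4) = 0; 0 > -3 — holds.
[3] B + H = 2; 2 mod 3 = 2, not 1 — does not hold.
[4] A = 4, H = 1; 4 ≥ 1 — holds.
[5] H = 1 is in {1, 4, 0, 3} — holds.
[6] min(4, 1, -4) = -4 — holds.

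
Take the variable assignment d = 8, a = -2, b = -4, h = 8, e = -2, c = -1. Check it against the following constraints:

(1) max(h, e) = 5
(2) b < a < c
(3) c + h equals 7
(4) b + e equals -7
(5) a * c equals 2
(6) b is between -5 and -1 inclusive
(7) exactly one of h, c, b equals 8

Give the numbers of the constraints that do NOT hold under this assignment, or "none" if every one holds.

Violated: 1, 4.

(1) max(8, -2) = 8, not 5  FAIL
(2) values -4 < -2 < -1  OK
(3) c + h = -1 + 8 = 7  OK
(4) b + e = -4 + (-2) = -6, not -7  FAIL
(5) a * c = -2 * (-1) = 2  OK
(6) b = -4 lies in [-5, -1]  OK
(7) h=8, c=-1, b=-4; 1 of them equals 8  OK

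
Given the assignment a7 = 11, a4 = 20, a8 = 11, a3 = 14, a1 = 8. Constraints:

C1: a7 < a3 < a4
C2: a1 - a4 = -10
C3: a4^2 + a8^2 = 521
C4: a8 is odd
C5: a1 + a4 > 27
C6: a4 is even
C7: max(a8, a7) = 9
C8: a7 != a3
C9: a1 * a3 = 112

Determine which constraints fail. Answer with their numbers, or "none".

C1: values 11 < 14 < 20  yes
C2: a1 - a4 = 8 - 20 = -12, not -10  no
C3: a4^2 + a8^2 = 20^2 + 11^2 = 400 + 121 = 521  yes
C4: a8 = 11 is odd  yes
C5: a1 + a4 = 8 + 20 = 28; 28 > 27  yes
C6: a4 = 20 is even  yes
C7: max(11, 11) = 11, not 9  no
C8: a7 = 11, a3 = 14; distinct  yes
C9: a1 * a3 = 8 * 14 = 112  yes

Constraints 2, 7 are violated.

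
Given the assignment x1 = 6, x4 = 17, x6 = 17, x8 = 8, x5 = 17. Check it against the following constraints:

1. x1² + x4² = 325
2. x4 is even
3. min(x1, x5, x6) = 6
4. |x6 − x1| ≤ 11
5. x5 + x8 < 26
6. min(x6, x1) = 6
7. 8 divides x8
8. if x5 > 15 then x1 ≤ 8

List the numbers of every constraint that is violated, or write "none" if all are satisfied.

Violated: 2.

1. x1² + x4² = 6² + 17² = 36 + 289 = 325 — holds.
2. x4 = 17 is odd — does not hold.
3. min(6, 17, 17) = 6 — holds.
4. |17 − 6| = 11; 11 ≤ 11 — holds.
5. x5 + x8 = 17 + 8 = 25; 25 < 26 — holds.
6. min(17, 6) = 6 — holds.
7. 8 / 8 = 1, so 8 divides 8 — holds.
8. x5 = 17 > 15, so we need x1 ≤ 8; x1 = 6 ≤ 8 — holds.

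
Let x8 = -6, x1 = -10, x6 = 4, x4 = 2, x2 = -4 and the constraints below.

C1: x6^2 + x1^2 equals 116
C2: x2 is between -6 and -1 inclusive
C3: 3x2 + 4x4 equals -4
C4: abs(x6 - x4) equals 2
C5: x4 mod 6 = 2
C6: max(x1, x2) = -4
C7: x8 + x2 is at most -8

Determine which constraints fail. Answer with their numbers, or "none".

C1: x6^2 + x1^2 = 4^2 + (-10)^2 = 16 + 100 = 116  yes
C2: x2 = -4 lies in [-6, -1]  yes
C3: 3x2 + 4x4 = 3(-4) + 4(2) = -4  yes
C4: abs(4 - 2) = 2  yes
C5: 2 mod 6 = 2  yes
C6: max(-10, -4) = -4  yes
C7: x8 + x2 = -6 + (-4) = -10; -10 ≤ -8  yes

Yes — all constraints hold.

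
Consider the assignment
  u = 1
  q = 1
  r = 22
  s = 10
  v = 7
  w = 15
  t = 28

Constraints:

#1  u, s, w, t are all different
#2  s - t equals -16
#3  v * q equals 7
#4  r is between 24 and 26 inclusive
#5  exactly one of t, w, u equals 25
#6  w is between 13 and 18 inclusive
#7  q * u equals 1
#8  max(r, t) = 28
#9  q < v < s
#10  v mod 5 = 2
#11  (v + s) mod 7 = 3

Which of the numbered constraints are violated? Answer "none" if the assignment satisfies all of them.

#1 values 1, 10, 15, 28 are pairwise distinct — holds.
#2 s - t = 10 - 28 = -18, not -16 — fails.
#3 v * q = 7 * 1 = 7 — holds.
#4 r = 22 is outside [24, 26] — fails.
#5 t=28, w=15, u=1; 0 of them equal 25, not exactly one — fails.
#6 w = 15 lies in [13, 18] — holds.
#7 q * u = 1 * 1 = 1 — holds.
#8 max(22, 28) = 28 — holds.
#9 values 1 < 7 < 10 — holds.
#10 7 mod 5 = 2 — holds.
#11 v + s = 17; 17 mod 7 = 3 — holds.

The assignment fails constraints 2, 4, and 5.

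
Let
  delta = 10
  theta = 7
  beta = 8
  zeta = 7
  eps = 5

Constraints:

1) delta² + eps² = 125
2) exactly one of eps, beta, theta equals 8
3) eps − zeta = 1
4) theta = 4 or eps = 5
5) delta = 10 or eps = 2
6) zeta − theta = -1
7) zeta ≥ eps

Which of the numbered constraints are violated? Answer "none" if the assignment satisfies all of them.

1) delta² + eps² = 10² + 5² = 100 + 25 = 125  ✔
2) eps=5, beta=8, theta=7; 1 of them equals 8  ✔
3) eps − zeta = 5 − 7 = -2, not 1  ✘
4) theta = 7 ≠ 4, but eps = 5 = 5 (second disjunct)  ✔
5) delta = 10 = 10 (first disjunct)  ✔
6) zeta − theta = 7 − 7 = 0, not -1  ✘
7) zeta = 7, eps = 5; 7 ≥ 5  ✔

Constraints 3, 6 are violated.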